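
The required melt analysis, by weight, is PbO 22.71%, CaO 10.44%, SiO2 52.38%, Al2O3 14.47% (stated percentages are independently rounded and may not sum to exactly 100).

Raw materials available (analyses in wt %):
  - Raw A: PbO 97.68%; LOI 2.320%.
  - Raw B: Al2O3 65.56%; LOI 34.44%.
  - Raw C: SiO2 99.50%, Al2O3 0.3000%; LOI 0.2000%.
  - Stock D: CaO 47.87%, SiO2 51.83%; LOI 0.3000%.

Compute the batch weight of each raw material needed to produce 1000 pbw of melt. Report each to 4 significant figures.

Mid-chain values appear (rounded to 4 significant digits) within the worked lines; all internal work maintains exact precision in every operation — exactly one rounding lands on each reported value — all derived quantities are carried at full float precision (the four compositions, ignition loss, the yield, totals, net glass mass) from the weighed amounts on 1000 pbw of glass, exactly as shown in the question or the answer.
Oxide-by-oxide targets in 1000 pbw melt:
  PbO: 22.71% × 1000 = 227.1 pbw
  CaO: 10.44% × 1000 = 104.4 pbw
  SiO2: 52.38% × 1000 = 523.8 pbw
  Al2O3: 14.47% × 1000 = 144.7 pbw
Balance tally, oxide-wise, with the batch weights as given, against the basis in use (sums match the target masses within answer rounding):
  PbO: 232.5·0.9768 = 227.1 pbw (target 227.1 pbw)
  CaO: 218.1·0.4787 = 104.4 pbw (target 104.4 pbw)
  SiO2: 412.8·0.9950 + 218.1·0.5183 = 523.8 pbw (target 523.8 pbw)
  Al2O3: 218.8·0.6556 + 412.8·0.003000 = 144.7 pbw (target 144.7 pbw)
Glass-mass sanity pass: net batch after ignition = 1000 pbw (the targets, summed, come to 1000 pbw; with the basis standing at 1000 pbw — deltas are rounding alone).
Total batch = Σ batch = 1082 pbw; LOI loss = Σ batch·LOI = 82.23 pbw; as yield: glass ÷ batch → 92.40%.

Batch per 1000 pbw melt:
  Raw A: 232.5 pbw
  Raw B: 218.8 pbw
  Raw C: 412.8 pbw
  Stock D: 218.1 pbw
Total batch = 1082 pbw; LOI loss = 82.23 pbw; yield = 92.40%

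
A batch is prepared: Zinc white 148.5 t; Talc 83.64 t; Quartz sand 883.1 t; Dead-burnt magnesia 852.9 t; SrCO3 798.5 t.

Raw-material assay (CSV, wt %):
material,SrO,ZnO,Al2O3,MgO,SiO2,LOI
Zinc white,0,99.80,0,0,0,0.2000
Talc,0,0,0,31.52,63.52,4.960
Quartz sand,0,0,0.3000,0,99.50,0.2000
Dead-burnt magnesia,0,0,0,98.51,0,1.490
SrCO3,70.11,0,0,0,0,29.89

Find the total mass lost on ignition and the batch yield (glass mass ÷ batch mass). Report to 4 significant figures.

LOI loss = 257.6 t; glass = 2509 t; yield = 90.69%

In-progress results appear rounded to 4 significant digits within the worked lines — the working math carries exact precision end to end. Each reported figure undergoes a single rounding; all derived quantities, including the five compositions, LOI, the yield, the totals, net glass mass, are rebuilt from the weighed amounts per 2509 t of glass in exact precision, as written in question or answer.
Each material's LOI contribution:
  Zinc white: 148.5 × 0.002000 = 0.2970 t
  Talc: 83.64 × 0.04960 = 4.149 t
  Quartz sand: 883.1 × 0.002000 = 1.766 t
  Dead-burnt magnesia: 852.9 × 0.01490 = 12.71 t
  SrCO3: 798.5 × 0.2989 = 238.7 t
Total LOI = 257.6 t
Glass = batch − LOI = 2767 − 257.6 = 2509 t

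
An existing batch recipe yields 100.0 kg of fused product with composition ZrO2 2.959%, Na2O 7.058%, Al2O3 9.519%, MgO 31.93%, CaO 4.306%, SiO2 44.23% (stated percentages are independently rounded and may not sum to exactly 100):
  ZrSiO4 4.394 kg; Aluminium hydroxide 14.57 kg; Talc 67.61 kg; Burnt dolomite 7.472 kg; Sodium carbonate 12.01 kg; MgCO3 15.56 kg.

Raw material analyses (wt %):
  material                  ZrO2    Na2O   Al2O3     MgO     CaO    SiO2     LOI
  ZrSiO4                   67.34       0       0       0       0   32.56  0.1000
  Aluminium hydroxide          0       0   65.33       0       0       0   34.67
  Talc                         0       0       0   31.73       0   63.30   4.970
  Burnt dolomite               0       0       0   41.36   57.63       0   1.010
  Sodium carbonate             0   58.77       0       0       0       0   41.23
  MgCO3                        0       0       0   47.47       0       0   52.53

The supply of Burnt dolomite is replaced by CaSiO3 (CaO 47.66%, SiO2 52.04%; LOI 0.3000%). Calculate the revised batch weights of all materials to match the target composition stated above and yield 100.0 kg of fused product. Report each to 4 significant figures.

Revised batch per 100.0 kg fused product:
  ZrSiO4: 4.394 kg
  Aluminium hydroxide: 14.57 kg
  Talc: 60.19 kg
  CaSiO3: 9.035 kg
  Sodium carbonate: 12.01 kg
  MgCO3: 27.03 kg
Total batch = 127.2 kg; LOI loss = 27.22 kg

The whole derivation runs at full precision throughout. Intermediates are rounded to 4 significant digits as shown — every reported result takes a single rounding. Derived quantities are re-derived using the weight values at 100.0 kg of glass in exact precision (yield, six oxide percentages, LOI, net glass mass, the totals), exactly as printed in the problem or the answer.
Oxide mass targets, per 100.0 kg fused product:
  ZrO2: 2.959% × 100.0 = 2.959 kg
  Na2O: 7.058% × 100.0 = 7.058 kg
  Al2O3: 9.519% × 100.0 = 9.519 kg
  MgO: 31.93% × 100.0 = 31.93 kg
  CaO: 4.306% × 100.0 = 4.306 kg
  SiO2: 44.23% × 100.0 = 44.23 kg
Verifying the oxide balance applying the batch weights above, relative to the basis at hand (sum by sum, the targets are met given rounding of the digits):
  ZrO2: 4.394·0.6734 = 2.959 kg (target 2.959 kg)
  Na2O: 12.01·0.5877 = 7.058 kg (target 7.058 kg)
  Al2O3: 14.57·0.6533 = 9.519 kg (target 9.519 kg)
  MgO: 60.19·0.3173 + 27.03·0.4747 = 31.93 kg (target 31.93 kg)
  CaO: 9.035·0.4766 = 4.306 kg (target 4.306 kg)
  SiO2: 4.394·0.3256 + 60.19·0.6330 + 9.035·0.5204 = 44.23 kg (target 44.23 kg)
Glass-mass bookkeeping: Σ batch − LOI loss = 100.0 kg (the Σ of target masses is 100.0 kg; stated basis 100.0 kg — gaps are rounding artifacts).
Adding the batch up: Σ batch = 127.2 kg; loss to ignition Σ batch·LOI = 27.22 kg; yield = glass ÷ total batch = 78.60%.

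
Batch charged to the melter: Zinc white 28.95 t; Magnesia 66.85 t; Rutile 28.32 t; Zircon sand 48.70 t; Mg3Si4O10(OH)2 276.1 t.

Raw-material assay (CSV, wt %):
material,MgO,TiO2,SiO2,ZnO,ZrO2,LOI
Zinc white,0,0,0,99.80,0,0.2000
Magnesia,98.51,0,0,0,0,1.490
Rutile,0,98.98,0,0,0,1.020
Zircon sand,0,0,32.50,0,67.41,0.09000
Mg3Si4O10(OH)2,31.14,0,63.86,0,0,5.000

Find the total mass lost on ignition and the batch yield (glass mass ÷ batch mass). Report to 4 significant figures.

LOI loss = 15.19 t; glass = 433.7 t; yield = 96.62%

All internal work runs at exact precision all the way through — values along the way are displayed, rounded to 4 significant figures, alongside each step; exactly one rounding goes into each reported figure — derived quantities, including the totals, net glass mass, yield, the five compositions, ignition loss, are re-derived using the weight values per 433.7 t of glass at full precision, as quoted within problem or answer.
Ignition loss by material:
  Zinc white: 28.95 × 0.002000 = 0.05790 t
  Magnesia: 66.85 × 0.01490 = 0.9961 t
  Rutile: 28.32 × 0.01020 = 0.2889 t
  Zircon sand: 48.70 × 9.000e-04 = 0.04383 t
  Mg3Si4O10(OH)2: 276.1 × 0.05000 = 13.81 t
Total LOI = 15.19 t
Glass = batch − LOI = 448.9 − 15.19 = 433.7 t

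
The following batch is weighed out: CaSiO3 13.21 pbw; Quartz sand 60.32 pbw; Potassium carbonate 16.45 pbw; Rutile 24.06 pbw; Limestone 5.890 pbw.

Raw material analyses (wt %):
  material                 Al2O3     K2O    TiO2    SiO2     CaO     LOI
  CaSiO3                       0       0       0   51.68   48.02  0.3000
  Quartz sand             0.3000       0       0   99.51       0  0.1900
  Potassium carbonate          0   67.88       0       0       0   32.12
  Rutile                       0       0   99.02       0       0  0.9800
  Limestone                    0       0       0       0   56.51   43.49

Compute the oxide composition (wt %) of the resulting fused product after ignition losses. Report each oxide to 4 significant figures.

Each numeric step runs at full precision through every step; working values are shown rounded to 4 significant figures; each reported result takes just one rounding — all derived quantities, which include LOI, net glass mass, the five compositions, yield, the totals, are carried at full precision, precisely as stated by the problem or the answer, starting from the weights for 111.7 pbw of glass.
Oxide-by-oxide delivered mass:
  Al2O3: 60.32·0.003000 = 0.1810 pbw
  K2O: 16.45·0.6788 = 11.17 pbw
  TiO2: 24.06·0.9902 = 23.82 pbw
  SiO2: 13.21·0.5168 + 60.32·0.9951 = 66.85 pbw
  CaO: 13.21·0.4802 + 5.890·0.5651 = 9.672 pbw
LOI: 13.21·0.003000 + 60.32·0.001900 + 16.45·0.3212 + 24.06·0.009800 + 5.890·0.4349 = 8.235 pbw
The glass mass, total less LOI, = 119.9 − 8.235 = 111.7 pbw (= the summed oxide contributions)
wt % = oxide mass / glass mass × 100

Glass mass = 111.7 pbw (batch 119.9 − LOI 8.235).
Composition: Al2O3 0.1620%, K2O 9.997%, TiO2 21.33%, SiO2 59.85%, CaO 8.659%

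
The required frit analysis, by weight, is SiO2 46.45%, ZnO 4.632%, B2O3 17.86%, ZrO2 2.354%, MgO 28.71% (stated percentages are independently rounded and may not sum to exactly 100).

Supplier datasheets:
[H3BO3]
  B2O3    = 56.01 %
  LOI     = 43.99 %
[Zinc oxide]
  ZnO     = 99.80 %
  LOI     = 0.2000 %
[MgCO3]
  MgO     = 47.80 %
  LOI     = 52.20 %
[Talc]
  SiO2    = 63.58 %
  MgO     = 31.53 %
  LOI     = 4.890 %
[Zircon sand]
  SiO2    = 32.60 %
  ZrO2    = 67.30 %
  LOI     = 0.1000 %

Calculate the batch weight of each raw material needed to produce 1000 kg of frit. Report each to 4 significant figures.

Batch per 1000 kg frit:
  H3BO3: 318.9 kg
  Zinc oxide: 46.41 kg
  MgCO3: 130.6 kg
  Talc: 712.6 kg
  Zircon sand: 34.98 kg
Total batch = 1243 kg; LOI loss = 243.4 kg; yield = 80.42%

All internal work maintains exact precision at every stage — in-progress results are printed rounded to 4 significant figures between the steps; a single rounding finalizes each reported number — all derived quantities (glass mass, ignition loss, the five compositions, the yield, totals) are computed in full precision from the weighed amounts at 1000 kg of glass, as they appear in the question or the answer.
Per-oxide target masses for 1000 kg frit:
  SiO2: 46.45% × 1000 = 464.5 kg
  ZnO: 4.632% × 1000 = 46.32 kg
  B2O3: 17.86% × 1000 = 178.6 kg
  ZrO2: 2.354% × 1000 = 23.54 kg
  MgO: 28.71% × 1000 = 287.1 kg
Balance tally, oxide-wise, working from each reported weight, against the basis in use (delivered sums recover each target inside rounding margins):
  SiO2: 712.6·0.6358 + 34.98·0.3260 = 464.5 kg (target 464.5 kg)
  ZnO: 46.41·0.9980 = 46.32 kg (target 46.32 kg)
  B2O3: 318.9·0.5601 = 178.6 kg (target 178.6 kg)
  ZrO2: 34.98·0.6730 = 23.54 kg (target 23.54 kg)
  MgO: 130.6·0.4780 + 712.6·0.3153 = 287.1 kg (target 287.1 kg)
The glass-mass cross-check: batch Σ − ignition loss = 1000 kg (per-oxide target masses sum to 1000 kg; basis as stated: 1000 kg — a pure rounding effect).
Whole-batch sum: Σ batch = 1243 kg; LOI loss = Σ batch·LOI = 243.4 kg; yield = glass ÷ total batch = 80.42%.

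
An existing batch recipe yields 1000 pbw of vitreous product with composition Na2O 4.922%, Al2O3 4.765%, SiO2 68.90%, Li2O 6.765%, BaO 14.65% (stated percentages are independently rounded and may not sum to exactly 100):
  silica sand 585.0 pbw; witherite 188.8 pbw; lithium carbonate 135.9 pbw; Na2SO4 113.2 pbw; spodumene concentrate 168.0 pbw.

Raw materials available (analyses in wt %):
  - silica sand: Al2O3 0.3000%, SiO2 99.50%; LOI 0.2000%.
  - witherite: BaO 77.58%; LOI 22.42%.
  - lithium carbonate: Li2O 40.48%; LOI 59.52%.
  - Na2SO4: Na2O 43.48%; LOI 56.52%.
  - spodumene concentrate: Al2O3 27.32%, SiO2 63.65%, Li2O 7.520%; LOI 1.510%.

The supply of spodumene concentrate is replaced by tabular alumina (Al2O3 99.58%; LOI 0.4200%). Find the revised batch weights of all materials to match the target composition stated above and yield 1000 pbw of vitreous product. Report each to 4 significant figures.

Revised batch per 1000 pbw vitreous product:
  silica sand: 692.5 pbw
  witherite: 188.8 pbw
  lithium carbonate: 167.1 pbw
  Na2SO4: 113.2 pbw
  tabular alumina: 45.76 pbw
Total batch = 1207 pbw; LOI loss = 207.3 pbw

In-progress results are shown with 4-significant-digit rounding across the worked steps; all arithmetic keeps exact precision all the way through — exactly one rounding is applied to every reported result — all derived quantities, which include net glass mass, LOI, totals, five oxide percentages, the yield, are computed in exact precision, exactly as shown in the question or the answer, starting from the weights for 1000 pbw of glass.
Per-oxide target masses for 1000 pbw vitreous product:
  Na2O: 4.922% × 1000 = 49.22 pbw
  Al2O3: 4.765% × 1000 = 47.65 pbw
  SiO2: 68.90% × 1000 = 689.0 pbw
  Li2O: 6.765% × 1000 = 67.65 pbw
  BaO: 14.65% × 1000 = 146.5 pbw
Oxide-by-oxide audit working from each reported weight, against the basis in use (oxide sums agree with the targets modulo rounding of the values):
  Na2O: 113.2·0.4348 = 49.22 pbw (target 49.22 pbw)
  Al2O3: 692.5·0.003000 + 45.76·0.9958 = 47.65 pbw (target 47.65 pbw)
  SiO2: 692.5·0.9950 = 689.0 pbw (target 689.0 pbw)
  Li2O: 167.1·0.4048 = 67.64 pbw (target 67.65 pbw)
  BaO: 188.8·0.7758 = 146.5 pbw (target 146.5 pbw)
Consistency of the glass mass: the batch minus its LOI: 1000 pbw (summing oxide targets gives 1000 pbw; against the stated basis, 1000 pbw — differing by rounding only).
Batch total: Σ batch = 1207 pbw; LOI removed, Σ of batch·LOI: 207.3 pbw; yield = glass ÷ total batch = 82.83%.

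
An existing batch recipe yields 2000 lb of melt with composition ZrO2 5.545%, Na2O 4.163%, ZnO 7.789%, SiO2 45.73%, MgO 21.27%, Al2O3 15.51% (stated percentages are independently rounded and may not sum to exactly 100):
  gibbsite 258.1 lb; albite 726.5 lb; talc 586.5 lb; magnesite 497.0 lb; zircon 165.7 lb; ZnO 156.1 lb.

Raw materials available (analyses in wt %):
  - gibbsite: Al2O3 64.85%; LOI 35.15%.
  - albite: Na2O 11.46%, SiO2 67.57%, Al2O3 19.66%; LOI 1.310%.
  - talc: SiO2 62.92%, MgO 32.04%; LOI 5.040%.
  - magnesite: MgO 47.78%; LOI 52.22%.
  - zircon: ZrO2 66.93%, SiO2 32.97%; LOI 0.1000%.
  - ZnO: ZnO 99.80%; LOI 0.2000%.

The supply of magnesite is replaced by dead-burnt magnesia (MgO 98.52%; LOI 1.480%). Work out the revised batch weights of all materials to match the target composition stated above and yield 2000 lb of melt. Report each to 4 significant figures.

Revised batch per 2000 lb melt:
  gibbsite: 258.1 lb
  albite: 726.5 lb
  talc: 586.5 lb
  dead-burnt magnesia: 241.0 lb
  zircon: 165.7 lb
  ZnO: 156.1 lb
Total batch = 2134 lb; LOI loss = 133.8 lb

All internal work runs at full precision through every step; mid-chain values appear rounded to four significant digits on the page — a single rounding completes each reported value — derived quantities, including the totals, six oxide percentages, glass mass, the yield, LOI, are computed starting from the weights per 2000 lb of glass in exact precision as set out in problem or answer.
Per-oxide target masses for 2000 lb melt:
  ZrO2: 5.545% × 2000 = 110.9 lb
  Na2O: 4.163% × 2000 = 83.26 lb
  ZnO: 7.789% × 2000 = 155.8 lb
  SiO2: 45.73% × 2000 = 914.6 lb
  MgO: 21.27% × 2000 = 425.4 lb
  Al2O3: 15.51% × 2000 = 310.2 lb
Sums-versus-targets review on the weights just shown, under the basis named above (oxide sums agree with the targets up to rounding of the answer):
  ZrO2: 165.7·0.6693 = 110.9 lb (target 110.9 lb)
  Na2O: 726.5·0.1146 = 83.26 lb (target 83.26 lb)
  ZnO: 156.1·0.9980 = 155.8 lb (target 155.8 lb)
  SiO2: 726.5·0.6757 + 586.5·0.6292 + 165.7·0.3297 = 914.6 lb (target 914.6 lb)
  MgO: 586.5·0.3204 + 241.0·0.9852 = 425.3 lb (target 425.4 lb)
  Al2O3: 258.1·0.6485 + 726.5·0.1966 = 310.2 lb (target 310.2 lb)
Mass balance on the glass: batch total minus LOI = 2000 lb (summing oxide targets gives 2000 lb; basis as stated: 2000 lb — a pure rounding effect).
Whole-batch sum: Σ batch = 2134 lb; the LOI term Σ batch·LOI equals 133.8 lb; yield: glass divided by total = 93.73%.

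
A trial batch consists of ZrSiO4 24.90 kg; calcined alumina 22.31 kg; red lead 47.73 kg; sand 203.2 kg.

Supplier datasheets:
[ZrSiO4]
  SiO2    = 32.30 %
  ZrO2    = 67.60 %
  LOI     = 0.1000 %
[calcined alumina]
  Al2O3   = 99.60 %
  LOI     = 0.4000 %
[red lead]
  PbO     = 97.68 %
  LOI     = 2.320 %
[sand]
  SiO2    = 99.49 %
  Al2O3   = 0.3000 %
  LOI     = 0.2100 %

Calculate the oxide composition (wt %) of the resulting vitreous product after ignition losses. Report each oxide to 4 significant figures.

Glass mass = 296.5 kg (batch 298.1 − LOI 1.648).
Composition: SiO2 70.90%, Al2O3 7.700%, PbO 15.72%, ZrO2 5.677%

Each numeric step keeps full precision through every step. Working values are displayed rounded off to 4 significant figures when written out — each reported value undergoes a single rounding; derived quantities, including totals, four oxide percentages, ignition loss, net glass mass, the yield, are computed from the batch weights per 296.5 kg of glass at full precision, exactly as printed in the problem or the answer.
What the batch supplies per oxide:
  SiO2: 24.90·0.3230 + 203.2·0.9949 = 210.2 kg
  Al2O3: 22.31·0.9960 + 203.2·0.003000 = 22.83 kg
  PbO: 47.73·0.9768 = 46.62 kg
  ZrO2: 24.90·0.6760 = 16.83 kg
LOI: 24.90·0.001000 + 22.31·0.004000 + 47.73·0.02320 + 203.2·0.002100 = 1.648 kg
Resulting glass, batch − LOI: 298.1 − 1.648 = 296.5 kg (consistent with Σ oxide mass)
percent share: oxide ÷ glass, ×100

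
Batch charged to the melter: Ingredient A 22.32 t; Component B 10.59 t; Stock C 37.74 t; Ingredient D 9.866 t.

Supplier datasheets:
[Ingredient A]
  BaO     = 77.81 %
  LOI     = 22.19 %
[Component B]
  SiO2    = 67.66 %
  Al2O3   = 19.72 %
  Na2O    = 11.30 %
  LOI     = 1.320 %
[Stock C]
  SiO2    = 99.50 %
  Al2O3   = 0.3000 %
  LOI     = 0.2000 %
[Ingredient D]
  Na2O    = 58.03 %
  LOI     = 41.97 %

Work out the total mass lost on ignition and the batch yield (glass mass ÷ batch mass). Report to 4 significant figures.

Values along the way are shown (rounded to 4 significant digits) alongside each step. The working math carries full float precision at each step — a single rounding produces every reported figure. Derived quantities are recomputed starting from the weights at 71.21 t of glass at full precision (totals, the yield, net glass mass, the four compositions, LOI) as set out in either problem or answer.
Each material's LOI contribution:
  Ingredient A: 22.32 × 0.2219 = 4.953 t
  Component B: 10.59 × 0.01320 = 0.1398 t
  Stock C: 37.74 × 0.002000 = 0.07548 t
  Ingredient D: 9.866 × 0.4197 = 4.141 t
Total LOI = 9.309 t
Glass = batch − LOI = 80.52 − 9.309 = 71.21 t

LOI loss = 9.309 t; glass = 71.21 t; yield = 88.44%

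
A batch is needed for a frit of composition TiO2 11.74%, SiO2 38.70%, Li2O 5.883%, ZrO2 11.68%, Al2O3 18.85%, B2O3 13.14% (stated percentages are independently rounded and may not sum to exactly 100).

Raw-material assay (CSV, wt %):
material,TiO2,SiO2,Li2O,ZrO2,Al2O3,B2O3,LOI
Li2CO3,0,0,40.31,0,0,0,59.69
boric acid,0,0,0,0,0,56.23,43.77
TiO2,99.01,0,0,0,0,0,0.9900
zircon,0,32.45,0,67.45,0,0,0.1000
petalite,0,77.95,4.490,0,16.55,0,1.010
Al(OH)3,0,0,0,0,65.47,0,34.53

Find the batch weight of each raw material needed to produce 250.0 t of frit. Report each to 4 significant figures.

Batch per 250.0 t frit:
  Li2CO3: 24.67 t
  boric acid: 58.42 t
  TiO2: 29.64 t
  zircon: 43.29 t
  petalite: 106.1 t
  Al(OH)3: 45.16 t
Total batch = 307.3 t; LOI loss = 57.30 t; yield = 81.35%

In-progress results appear (rounded to 4 significant figures) in the printout — all internal work maintains full float precision in every operation. Each reported value is rounded a single time. The derived quantities are computed using the weight values per 250.0 t of glass in full float precision (ignition loss, six oxide percentages, totals, net glass mass, the yield), exactly as printed in either problem or answer.
Target masses of each oxide per 250.0 t frit:
  TiO2: 11.74% × 250.0 = 29.35 t
  SiO2: 38.70% × 250.0 = 96.75 t
  Li2O: 5.883% × 250.0 = 14.71 t
  ZrO2: 11.68% × 250.0 = 29.20 t
  Al2O3: 18.85% × 250.0 = 47.12 t
  B2O3: 13.14% × 250.0 = 32.85 t
Oxide-by-oxide audit applying the batch weights above, at the basis given (delivered sums recover each target modulo rounding of the values):
  TiO2: 29.64·0.9901 = 29.35 t (target 29.35 t)
  SiO2: 43.29·0.3245 + 106.1·0.7795 = 96.75 t (target 96.75 t)
  Li2O: 24.67·0.4031 + 106.1·0.04490 = 14.71 t (target 14.71 t)
  ZrO2: 43.29·0.6745 = 29.20 t (target 29.20 t)
  Al2O3: 106.1·0.1655 + 45.16·0.6547 = 47.13 t (target 47.12 t)
  B2O3: 58.42·0.5623 = 32.85 t (target 32.85 t)
Glass-mass sanity pass: batch total minus LOI = 250.0 t (the targets, summed, come to 250.0 t; stated basis 250.0 t — deltas are rounding alone).
Adding the batch up: Σ batch = 307.3 t; ignition loss, Σ(batch × LOI) = 57.30 t; yield, glass over the total, = 81.35%.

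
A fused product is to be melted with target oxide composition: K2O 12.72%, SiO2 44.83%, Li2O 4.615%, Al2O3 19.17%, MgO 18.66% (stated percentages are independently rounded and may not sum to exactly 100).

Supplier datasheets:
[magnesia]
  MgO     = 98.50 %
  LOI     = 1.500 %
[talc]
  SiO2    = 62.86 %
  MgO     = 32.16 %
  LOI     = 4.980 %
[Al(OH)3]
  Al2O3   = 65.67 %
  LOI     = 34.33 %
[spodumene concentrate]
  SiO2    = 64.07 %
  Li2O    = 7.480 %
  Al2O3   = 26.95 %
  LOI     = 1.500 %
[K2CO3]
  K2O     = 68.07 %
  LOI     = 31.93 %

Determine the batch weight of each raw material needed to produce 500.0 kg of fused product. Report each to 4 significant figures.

Mid-chain values are rounded off to 4 significant figures when quoted. All arithmetic maintains full float precision through the solve; every reported value receives exactly one rounding. Derived quantities (glass mass, LOI, the five compositions, the totals, the yield) are rebuilt in exact precision using the weight values on 500.0 kg of glass as quoted within problem or answer.
Target oxide masses per 500.0 kg fused product:
  K2O: 12.72% × 500.0 = 63.60 kg
  SiO2: 44.83% × 500.0 = 224.2 kg
  Li2O: 4.615% × 500.0 = 23.08 kg
  Al2O3: 19.17% × 500.0 = 95.85 kg
  MgO: 18.66% × 500.0 = 93.30 kg
Verifying the oxide balance on the weights just shown, at the basis given (every target is met by its sum within answer rounding):
  K2O: 93.43·0.6807 = 63.60 kg (target 63.60 kg)
  SiO2: 42.16·0.6286 + 308.5·0.6407 = 224.2 kg (target 224.2 kg)
  Li2O: 308.5·0.07480 = 23.08 kg (target 23.08 kg)
  Al2O3: 19.36·0.6567 + 308.5·0.2695 = 95.85 kg (target 95.85 kg)
  MgO: 80.96·0.9850 + 42.16·0.3216 = 93.30 kg (target 93.30 kg)
Glass-mass bookkeeping: batch total minus LOI = 500.0 kg (oxide target masses add up to 500.0 kg; with the basis standing at 500.0 kg — gaps are rounding artifacts).
Adding the batch up: Σ batch = 544.4 kg; LOI removed, Σ of batch·LOI: 44.42 kg; the yield ratio, glass ÷ batch: 91.84%.

Batch per 500.0 kg fused product:
  magnesia: 80.96 kg
  talc: 42.16 kg
  Al(OH)3: 19.36 kg
  spodumene concentrate: 308.5 kg
  K2CO3: 93.43 kg
Total batch = 544.4 kg; LOI loss = 44.42 kg; yield = 91.84%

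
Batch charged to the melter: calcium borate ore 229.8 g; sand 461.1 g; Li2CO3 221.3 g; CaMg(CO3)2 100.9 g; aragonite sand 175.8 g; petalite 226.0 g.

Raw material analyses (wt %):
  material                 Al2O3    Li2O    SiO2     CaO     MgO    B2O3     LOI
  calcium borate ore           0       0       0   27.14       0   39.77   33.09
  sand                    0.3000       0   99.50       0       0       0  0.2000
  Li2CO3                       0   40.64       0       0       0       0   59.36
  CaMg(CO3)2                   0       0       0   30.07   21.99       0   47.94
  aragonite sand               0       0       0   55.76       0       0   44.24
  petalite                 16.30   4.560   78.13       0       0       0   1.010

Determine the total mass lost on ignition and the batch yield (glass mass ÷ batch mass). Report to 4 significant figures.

LOI loss = 336.8 g; glass = 1078 g; yield = 76.20%

Mid-chain values appear (rounded to 4 significant digits) alongside each step; the whole derivation holds full float precision from first step to last — each reported result receives exactly one rounding — the derived quantities (the six compositions, glass mass, totals, yield, LOI) are carried at full float precision from the weighed amounts at 1078 g of glass, as they appear in the problem or answer text.
Per-material ignition loss:
  calcium borate ore: 229.8 × 0.3309 = 76.04 g
  sand: 461.1 × 0.002000 = 0.9222 g
  Li2CO3: 221.3 × 0.5936 = 131.4 g
  CaMg(CO3)2: 100.9 × 0.4794 = 48.37 g
  aragonite sand: 175.8 × 0.4424 = 77.77 g
  petalite: 226.0 × 0.01010 = 2.283 g
Total LOI = 336.8 g
Glass = batch − LOI = 1415 − 336.8 = 1078 g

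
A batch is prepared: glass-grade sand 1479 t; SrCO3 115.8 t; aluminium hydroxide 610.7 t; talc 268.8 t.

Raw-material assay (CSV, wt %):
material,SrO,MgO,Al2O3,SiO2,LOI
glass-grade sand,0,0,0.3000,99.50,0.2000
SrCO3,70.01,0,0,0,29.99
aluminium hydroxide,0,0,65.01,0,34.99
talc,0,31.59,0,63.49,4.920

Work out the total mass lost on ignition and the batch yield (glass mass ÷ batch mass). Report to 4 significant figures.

Every computation runs at exact precision in all steps — mid-chain values are displayed rounded to four significant figures across the worked steps — exactly one rounding goes into every reported result. All derived quantities are recomputed at full precision (the yield, net glass mass, ignition loss, four oxide percentages, totals) from the batch weights per 2210 t of glass, as written in the problem or answer text.
Ignition loss by material:
  glass-grade sand: 1479 × 0.002000 = 2.958 t
  SrCO3: 115.8 × 0.2999 = 34.73 t
  aluminium hydroxide: 610.7 × 0.3499 = 213.7 t
  talc: 268.8 × 0.04920 = 13.22 t
Total LOI = 264.6 t
Glass = batch − LOI = 2474 − 264.6 = 2210 t

LOI loss = 264.6 t; glass = 2210 t; yield = 89.31%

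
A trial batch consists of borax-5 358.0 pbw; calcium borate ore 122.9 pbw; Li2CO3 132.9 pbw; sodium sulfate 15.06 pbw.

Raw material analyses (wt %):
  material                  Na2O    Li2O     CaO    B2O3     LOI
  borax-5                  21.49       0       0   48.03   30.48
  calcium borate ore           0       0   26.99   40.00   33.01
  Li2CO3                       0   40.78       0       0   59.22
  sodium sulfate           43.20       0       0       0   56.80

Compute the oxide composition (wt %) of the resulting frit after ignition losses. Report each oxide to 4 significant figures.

The whole derivation keeps exact precision at each step; working values appear rounded to 4 significant figures alongside each step — each reported number includes exactly one rounding; derived quantities, which include ignition loss, the yield, the totals, four oxide percentages, glass mass, are computed at exact precision, as quoted within the problem or the answer, starting from the weights on 391.9 pbw of glass.
Oxide-by-oxide delivered mass:
  Na2O: 358.0·0.2149 + 15.06·0.4320 = 83.44 pbw
  Li2O: 132.9·0.4078 = 54.20 pbw
  CaO: 122.9·0.2699 = 33.17 pbw
  B2O3: 358.0·0.4803 + 122.9·0.4000 = 221.1 pbw
LOI: 358.0·0.3048 + 122.9·0.3301 + 132.9·0.5922 + 15.06·0.5680 = 236.9 pbw
Glass = total batch minus LOI = 628.9 − 236.9 = 391.9 pbw (matching Σ of the oxides)
percent by weight: oxide/glass ×100

Glass mass = 391.9 pbw (batch 628.9 − LOI 236.9).
Composition: Na2O 21.29%, Li2O 13.83%, CaO 8.464%, B2O3 56.42%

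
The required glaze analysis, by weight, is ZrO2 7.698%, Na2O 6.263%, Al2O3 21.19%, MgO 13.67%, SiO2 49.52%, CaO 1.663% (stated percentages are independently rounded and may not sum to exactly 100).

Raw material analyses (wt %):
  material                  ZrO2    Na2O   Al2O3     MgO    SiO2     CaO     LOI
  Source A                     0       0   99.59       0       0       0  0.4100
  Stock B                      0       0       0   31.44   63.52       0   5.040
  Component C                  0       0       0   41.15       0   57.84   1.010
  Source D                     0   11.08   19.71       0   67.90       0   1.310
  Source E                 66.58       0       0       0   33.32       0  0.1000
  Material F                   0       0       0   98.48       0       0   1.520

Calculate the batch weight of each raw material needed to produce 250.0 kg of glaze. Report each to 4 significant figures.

Values along the way are printed, rounded to four significant digits, alongside each step. All internal work runs at full precision through the solve — every reported value sees exactly one rounding; the derived quantities are carried starting from the weights per 250.0 kg of glass at exact precision (the six compositions, the yield, glass mass, the totals, ignition loss) as written in question or answer.
Target masses of each oxide per 250.0 kg glaze:
  ZrO2: 7.698% × 250.0 = 19.24 kg
  Na2O: 6.263% × 250.0 = 15.66 kg
  Al2O3: 21.19% × 250.0 = 52.98 kg
  MgO: 13.67% × 250.0 = 34.17 kg
  SiO2: 49.52% × 250.0 = 123.8 kg
  CaO: 1.663% × 250.0 = 4.158 kg
Verifying the oxide balance with the batch weights as given, relative to the basis at hand (summed amounts equal target values exact up to rounding of places):
  ZrO2: 28.91·0.6658 = 19.25 kg (target 19.24 kg)
  Na2O: 141.3·0.1108 = 15.66 kg (target 15.66 kg)
  Al2O3: 25.23·0.9959 + 141.3·0.1971 = 52.98 kg (target 52.98 kg)
  MgO: 28.68·0.3144 + 7.188·0.4115 + 22.54·0.9848 = 34.17 kg (target 34.17 kg)
  SiO2: 28.68·0.6352 + 141.3·0.6790 + 28.91·0.3332 = 123.8 kg (target 123.8 kg)
  CaO: 7.188·0.5784 = 4.158 kg (target 4.158 kg)
Glass-mass sanity pass: the batch minus its LOI: 250.0 kg (per-oxide target masses sum to 250.0 kg; versus the stated basis of 250.0 kg — deltas are rounding alone).
Batch total: Σ batch = 253.8 kg; ignition loss, Σ(batch × LOI) = 3.844 kg; yield: glass divided by total = 98.49%.

Batch per 250.0 kg glaze:
  Source A: 25.23 kg
  Stock B: 28.68 kg
  Component C: 7.188 kg
  Source D: 141.3 kg
  Source E: 28.91 kg
  Material F: 22.54 kg
Total batch = 253.8 kg; LOI loss = 3.844 kg; yield = 98.49%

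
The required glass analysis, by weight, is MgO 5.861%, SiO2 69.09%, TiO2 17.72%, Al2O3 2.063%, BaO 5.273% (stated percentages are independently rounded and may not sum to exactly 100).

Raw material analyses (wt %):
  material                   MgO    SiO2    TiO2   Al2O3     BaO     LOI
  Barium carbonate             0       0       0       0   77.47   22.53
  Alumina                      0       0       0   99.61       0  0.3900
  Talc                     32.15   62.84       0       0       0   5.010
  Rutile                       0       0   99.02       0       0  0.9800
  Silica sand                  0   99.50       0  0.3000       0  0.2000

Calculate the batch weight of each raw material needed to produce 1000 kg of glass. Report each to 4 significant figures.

Rounding to 4 significant digits applies to each mid-chain value as printed; every computation holds full float precision from first step to last. Every reported value takes just one rounding. All derived quantities (the totals, ignition loss, glass mass, yield, the five compositions) are carried at full precision starting from the weights per 1000 kg of glass as they appear in either problem or answer.
Target masses of each oxide per 1000 kg glass:
  MgO: 5.861% × 1000 = 58.61 kg
  SiO2: 69.09% × 1000 = 690.9 kg
  TiO2: 17.72% × 1000 = 177.2 kg
  Al2O3: 2.063% × 1000 = 20.63 kg
  BaO: 5.273% × 1000 = 52.73 kg
Per-oxide balance check with the batch weights as given, versus the basis set out (delivered sums recover each target once rounding is allowed for):
  MgO: 182.3·0.3215 = 58.61 kg (target 58.61 kg)
  SiO2: 182.3·0.6284 + 579.2·0.9950 = 690.9 kg (target 690.9 kg)
  TiO2: 179.0·0.9902 = 177.2 kg (target 177.2 kg)
  Al2O3: 18.97·0.9961 + 579.2·0.003000 = 20.63 kg (target 20.63 kg)
  BaO: 68.07·0.7747 = 52.73 kg (target 52.73 kg)
Glass-mass bookkeeping: batch total minus LOI = 1000 kg (per-oxide target masses sum to 1000 kg; versus the stated basis of 1000 kg — gaps are rounding artifacts).
Summing the batch: Σ batch = 1028 kg; loss to ignition Σ batch·LOI = 27.46 kg; yield = glass ÷ total batch = 97.33%.

Batch per 1000 kg glass:
  Barium carbonate: 68.07 kg
  Alumina: 18.97 kg
  Talc: 182.3 kg
  Rutile: 179.0 kg
  Silica sand: 579.2 kg
Total batch = 1028 kg; LOI loss = 27.46 kg; yield = 97.33%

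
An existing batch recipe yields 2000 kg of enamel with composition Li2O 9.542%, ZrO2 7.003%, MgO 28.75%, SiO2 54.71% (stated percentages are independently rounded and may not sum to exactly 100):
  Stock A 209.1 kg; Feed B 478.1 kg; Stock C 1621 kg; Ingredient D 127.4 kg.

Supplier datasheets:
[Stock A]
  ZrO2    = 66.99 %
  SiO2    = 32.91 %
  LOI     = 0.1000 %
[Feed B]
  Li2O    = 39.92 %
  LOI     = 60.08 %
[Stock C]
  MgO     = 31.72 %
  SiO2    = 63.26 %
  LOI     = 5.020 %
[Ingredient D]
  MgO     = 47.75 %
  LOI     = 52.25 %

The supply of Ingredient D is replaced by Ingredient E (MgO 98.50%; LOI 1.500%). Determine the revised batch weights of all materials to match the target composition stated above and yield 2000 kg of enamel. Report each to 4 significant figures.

Mid-chain values are displayed with 4-significant-digit rounding within the worked lines — the working math maintains full precision in all steps; every reported figure is rounded exactly once; all derived quantities (glass mass, the totals, four oxide percentages, the yield, LOI) are computed at full precision from the weighed amounts on 2000 kg of glass as given in the question or the answer.
Oxide mass targets, per 2000 kg enamel:
  Li2O: 9.542% × 2000 = 190.8 kg
  ZrO2: 7.003% × 2000 = 140.1 kg
  MgO: 28.75% × 2000 = 575.0 kg
  SiO2: 54.71% × 2000 = 1094 kg
Verifying the oxide balance from the weights as reported, under the basis named above (every target is met by its sum given rounding of the digits):
  Li2O: 478.1·0.3992 = 190.9 kg (target 190.8 kg)
  ZrO2: 209.1·0.6699 = 140.1 kg (target 140.1 kg)
  MgO: 1621·0.3172 + 61.77·0.9850 = 575.0 kg (target 575.0 kg)
  SiO2: 209.1·0.3291 + 1621·0.6326 = 1094 kg (target 1094 kg)
Mass balance on the glass: net batch after ignition = 2000 kg (oxide target masses add up to 2000 kg; basis as stated: 2000 kg — any gap is answer rounding).
Whole-batch sum: Σ batch = 2370 kg; Σ batch·LOI gives LOI loss = 369.8 kg; the yield ratio, glass ÷ batch: 84.40%.

Revised batch per 2000 kg enamel:
  Stock A: 209.1 kg
  Feed B: 478.1 kg
  Stock C: 1621 kg
  Ingredient E: 61.77 kg
Total batch = 2370 kg; LOI loss = 369.8 kg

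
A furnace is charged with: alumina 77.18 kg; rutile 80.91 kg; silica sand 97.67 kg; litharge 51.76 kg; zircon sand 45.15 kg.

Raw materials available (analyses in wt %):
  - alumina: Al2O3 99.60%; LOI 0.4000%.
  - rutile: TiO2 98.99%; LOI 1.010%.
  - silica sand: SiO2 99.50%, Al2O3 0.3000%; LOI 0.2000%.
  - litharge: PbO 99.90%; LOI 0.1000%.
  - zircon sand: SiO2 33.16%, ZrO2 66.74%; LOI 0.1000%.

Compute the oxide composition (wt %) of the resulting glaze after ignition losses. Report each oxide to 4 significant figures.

Glass mass = 351.3 kg (batch 352.7 − LOI 1.418).
Composition: PbO 14.72%, SiO2 31.93%, ZrO2 8.579%, Al2O3 21.97%, TiO2 22.80%

Intermediates are printed, rounded to four significant figures, in the printout — every computation maintains full precision all the way through; every reported result includes exactly one rounding; all derived quantities, which include the yield, glass mass, the five compositions, totals, LOI, are computed at exact precision, exactly as shown in the question or the answer, from the batch weights on 351.3 kg of glass.
What the batch supplies per oxide:
  PbO: 51.76·0.9990 = 51.71 kg
  SiO2: 97.67·0.9950 + 45.15·0.3316 = 112.2 kg
  ZrO2: 45.15·0.6674 = 30.13 kg
  Al2O3: 77.18·0.9960 + 97.67·0.003000 = 77.16 kg
  TiO2: 80.91·0.9899 = 80.09 kg
LOI: 77.18·0.004000 + 80.91·0.01010 + 97.67·0.002000 + 51.76·0.001000 + 45.15·0.001000 = 1.418 kg
Net of LOI, the glass mass = 352.7 − 1.418 = 351.3 kg (equal to the oxide-mass sum)
percent by weight: oxide/glass ×100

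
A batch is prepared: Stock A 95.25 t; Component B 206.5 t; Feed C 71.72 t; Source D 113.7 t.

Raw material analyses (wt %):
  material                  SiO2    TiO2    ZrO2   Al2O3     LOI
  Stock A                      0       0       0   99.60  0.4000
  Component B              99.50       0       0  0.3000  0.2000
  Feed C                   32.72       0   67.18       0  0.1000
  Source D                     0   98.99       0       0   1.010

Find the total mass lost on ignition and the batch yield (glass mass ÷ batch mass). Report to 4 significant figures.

LOI loss = 2.014 t; glass = 485.2 t; yield = 99.59%

Exact precision is kept throughout — working values appear, with 4-significant-figure rounding, as written — each reported result sees exactly one rounding — all derived quantities, which include four oxide percentages, net glass mass, totals, LOI, the yield, are recomputed at exact precision, exactly as shown in problem or answer, starting from the weights for 485.2 t of glass.
Loss on ignition, line by line:
  Stock A: 95.25 × 0.004000 = 0.3810 t
  Component B: 206.5 × 0.002000 = 0.4130 t
  Feed C: 71.72 × 0.001000 = 0.07172 t
  Source D: 113.7 × 0.01010 = 1.148 t
Total LOI = 2.014 t
Glass = batch − LOI = 487.2 − 2.014 = 485.2 t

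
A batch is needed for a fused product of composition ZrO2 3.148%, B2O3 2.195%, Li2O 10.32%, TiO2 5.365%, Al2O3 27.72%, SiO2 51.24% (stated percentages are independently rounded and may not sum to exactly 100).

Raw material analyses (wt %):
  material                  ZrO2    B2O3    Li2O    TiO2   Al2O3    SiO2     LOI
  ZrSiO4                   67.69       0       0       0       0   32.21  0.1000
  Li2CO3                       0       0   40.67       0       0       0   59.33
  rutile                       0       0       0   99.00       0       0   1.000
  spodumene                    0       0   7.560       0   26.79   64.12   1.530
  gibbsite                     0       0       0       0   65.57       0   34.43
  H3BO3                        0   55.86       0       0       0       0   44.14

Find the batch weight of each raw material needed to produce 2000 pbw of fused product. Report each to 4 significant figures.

Batch per 2000 pbw fused product:
  ZrSiO4: 93.01 pbw
  Li2CO3: 219.1 pbw
  rutile: 108.4 pbw
  spodumene: 1552 pbw
  gibbsite: 211.6 pbw
  H3BO3: 78.59 pbw
Total batch = 2263 pbw; LOI loss = 262.5 pbw; yield = 88.40%

Intermediates are printed rounded to four significant figures as written. Full precision is maintained from first step to last. Each reported number is rounded once only; derived quantities (ignition loss, the yield, net glass mass, the totals, six oxide percentages) are re-derived from the batch weights at 2000 pbw of glass in full float precision exactly as printed in the problem or the answer.
Oxide-by-oxide targets in 2000 pbw fused product:
  ZrO2: 3.148% × 2000 = 62.96 pbw
  B2O3: 2.195% × 2000 = 43.90 pbw
  Li2O: 10.32% × 2000 = 206.4 pbw
  TiO2: 5.365% × 2000 = 107.3 pbw
  Al2O3: 27.72% × 2000 = 554.4 pbw
  SiO2: 51.24% × 2000 = 1025 pbw
Mass-balance tally per oxide using the reported weights, relative to the basis at hand (every target is met by its sum within answer rounding):
  ZrO2: 93.01·0.6769 = 62.96 pbw (target 62.96 pbw)
  B2O3: 78.59·0.5586 = 43.90 pbw (target 43.90 pbw)
  Li2O: 219.1·0.4067 + 1552·0.07560 = 206.4 pbw (target 206.4 pbw)
  TiO2: 108.4·0.9900 = 107.3 pbw (target 107.3 pbw)
  Al2O3: 1552·0.2679 + 211.6·0.6557 = 554.5 pbw (target 554.4 pbw)
  SiO2: 93.01·0.3221 + 1552·0.6412 = 1025 pbw (target 1025 pbw)
The glass-mass cross-check: total charge less LOI = 2000 pbw (the Σ of target masses is 2000 pbw; stated basis 2000 pbw — any gap is answer rounding).
Batch grand total — Σ batch = 2263 pbw; LOI removed, Σ of batch·LOI: 262.5 pbw; the yield ratio, glass ÷ batch: 88.40%.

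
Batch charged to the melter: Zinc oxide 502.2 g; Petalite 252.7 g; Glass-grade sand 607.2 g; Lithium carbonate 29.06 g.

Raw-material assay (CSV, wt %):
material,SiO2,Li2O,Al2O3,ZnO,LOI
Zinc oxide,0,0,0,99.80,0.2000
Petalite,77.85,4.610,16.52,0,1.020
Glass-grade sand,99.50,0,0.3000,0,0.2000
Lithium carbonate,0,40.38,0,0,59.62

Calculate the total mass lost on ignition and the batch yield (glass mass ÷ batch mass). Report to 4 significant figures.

Full precision is kept from start to finish; mid-chain values are printed (rounded to 4 significant digits) on the page. Exactly one rounding lands on each reported number. The derived quantities, which include the four compositions, LOI, the totals, yield, glass mass, are computed at full precision, as set out in the problem or answer text, from the weighed amounts for 1369 g of glass.
Material-by-material LOI:
  Zinc oxide: 502.2 × 0.002000 = 1.004 g
  Petalite: 252.7 × 0.01020 = 2.578 g
  Glass-grade sand: 607.2 × 0.002000 = 1.214 g
  Lithium carbonate: 29.06 × 0.5962 = 17.33 g
Total LOI = 22.12 g
Glass = batch − LOI = 1391 − 22.12 = 1369 g

LOI loss = 22.12 g; glass = 1369 g; yield = 98.41%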